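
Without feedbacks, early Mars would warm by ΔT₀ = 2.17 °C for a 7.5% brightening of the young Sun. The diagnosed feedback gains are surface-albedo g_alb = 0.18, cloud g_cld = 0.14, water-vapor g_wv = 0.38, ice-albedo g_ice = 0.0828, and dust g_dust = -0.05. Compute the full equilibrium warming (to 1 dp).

8.1 °C

Total gain g = 0.18 + 0.14 + 0.38 + 0.0828 − 0.05 = 0.7328.
Amplification A = 1/(1 − 0.7328) = 3.743.
ΔT = 2.17 × 3.743 = 8.1 °C.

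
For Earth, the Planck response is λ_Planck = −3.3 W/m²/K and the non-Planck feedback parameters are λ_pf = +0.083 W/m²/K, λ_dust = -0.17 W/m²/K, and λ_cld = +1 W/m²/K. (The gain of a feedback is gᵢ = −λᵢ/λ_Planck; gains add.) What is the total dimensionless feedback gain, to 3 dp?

Convert to gains: g_pf = 0.083/3.3 = 0.02515; g_dust = -0.17/3.3 = -0.05152; g_cld = 1/3.3 = 0.303.
Total gain g = 0.27663.

0.277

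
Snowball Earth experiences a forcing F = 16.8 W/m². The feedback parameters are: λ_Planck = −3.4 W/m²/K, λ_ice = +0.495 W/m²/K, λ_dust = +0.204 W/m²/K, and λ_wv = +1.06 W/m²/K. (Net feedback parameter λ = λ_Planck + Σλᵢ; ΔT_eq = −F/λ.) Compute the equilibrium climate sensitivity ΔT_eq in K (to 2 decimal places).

10.24 K

Net feedback parameter λ = (−3.4) + (+0.495) + (+0.204) + (+1.06) = -1.641 W/m²/K.
ΔT = −F/λ = −16.8/(-1.641) = 10.24 K.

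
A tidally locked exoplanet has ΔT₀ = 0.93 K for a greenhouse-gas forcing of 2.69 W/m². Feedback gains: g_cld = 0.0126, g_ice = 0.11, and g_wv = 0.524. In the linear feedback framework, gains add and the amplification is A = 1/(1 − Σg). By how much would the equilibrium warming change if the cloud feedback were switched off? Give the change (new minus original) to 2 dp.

Original: g = 0.6466, ΔT = 0.93/(1−0.6466) = 2.6316 K.
Without cloud: g' = 0.634, ΔT' = 0.93/(1−0.634) = 2.5410 K.
Change = 2.5410 − 2.6316 = -0.09 K.

-0.09 K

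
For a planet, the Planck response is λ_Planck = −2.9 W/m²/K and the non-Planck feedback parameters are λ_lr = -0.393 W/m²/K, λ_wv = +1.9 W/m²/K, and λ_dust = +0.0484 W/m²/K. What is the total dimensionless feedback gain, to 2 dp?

Convert to gains: g_lr = -0.393/2.9 = -0.1355; g_wv = 1.9/2.9 = 0.6552; g_dust = 0.0484/2.9 = 0.01669.
Total gain g = 0.53639.

0.54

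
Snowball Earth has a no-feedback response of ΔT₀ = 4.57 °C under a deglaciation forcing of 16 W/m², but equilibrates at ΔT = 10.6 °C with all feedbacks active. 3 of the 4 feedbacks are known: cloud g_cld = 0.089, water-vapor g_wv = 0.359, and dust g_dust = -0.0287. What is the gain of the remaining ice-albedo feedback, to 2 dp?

0.15

Amplification A = ΔT/ΔT₀ = 10.6/4.57 = 2.319.
Total gain g = 1 − 1/A = 1 − 1/2.319 = 0.5688.
Known gains sum to 0.089 + 0.359 − 0.0287 = 0.4193.
g_ice = 0.5688 − 0.4193 = 0.15.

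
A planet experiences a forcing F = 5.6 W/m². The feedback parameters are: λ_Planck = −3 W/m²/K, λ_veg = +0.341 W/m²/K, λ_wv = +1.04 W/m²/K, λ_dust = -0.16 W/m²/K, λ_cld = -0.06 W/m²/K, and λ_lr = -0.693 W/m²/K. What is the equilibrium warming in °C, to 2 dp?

Net feedback parameter λ = (−3) + (+0.341) + (+1.04) + (-0.16) + (-0.06) + (-0.693) = -2.532 W/m²/K.
ΔT = −F/λ = −5.6/(-2.532) = 2.21 °C.

2.21 °C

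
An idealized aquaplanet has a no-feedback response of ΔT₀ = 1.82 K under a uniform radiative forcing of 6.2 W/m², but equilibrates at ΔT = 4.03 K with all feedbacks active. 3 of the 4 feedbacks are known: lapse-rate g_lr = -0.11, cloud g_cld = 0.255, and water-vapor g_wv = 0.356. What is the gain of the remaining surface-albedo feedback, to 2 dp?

0.05

Amplification A = ΔT/ΔT₀ = 4.03/1.82 = 2.214.
Total gain g = 1 − 1/A = 1 − 1/2.214 = 0.5483.
Known gains sum to -0.11 + 0.255 + 0.356 = 0.501.
g_alb = 0.5483 − 0.501 = 0.05.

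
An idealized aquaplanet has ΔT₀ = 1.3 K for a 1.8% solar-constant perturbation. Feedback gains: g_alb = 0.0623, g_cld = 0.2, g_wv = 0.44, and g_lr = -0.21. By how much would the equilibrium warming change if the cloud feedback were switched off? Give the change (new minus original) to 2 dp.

-0.72 K

Original: g = 0.4923, ΔT = 1.3/(1−0.4923) = 2.5606 K.
Without cloud: g' = 0.2923, ΔT' = 1.3/(1−0.2923) = 1.8369 K.
Change = 1.8369 − 2.5606 = -0.72 K.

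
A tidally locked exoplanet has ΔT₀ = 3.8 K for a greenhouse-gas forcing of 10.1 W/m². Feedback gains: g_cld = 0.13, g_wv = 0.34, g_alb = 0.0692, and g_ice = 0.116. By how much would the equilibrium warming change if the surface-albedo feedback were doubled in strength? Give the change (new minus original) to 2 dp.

Original: g = 0.6552, ΔT = 3.8/(1−0.6552) = 11.0209 K.
With doubled surface-albedo: g' = 0.7244, ΔT' = 3.8/(1−0.7244) = 13.7881 K.
Change = 13.7881 − 11.0209 = 2.77 K.

2.77 K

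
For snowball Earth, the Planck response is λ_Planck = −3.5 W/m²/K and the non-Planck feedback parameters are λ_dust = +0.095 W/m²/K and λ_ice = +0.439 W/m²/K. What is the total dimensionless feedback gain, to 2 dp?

0.15

Convert to gains: g_dust = 0.095/3.5 = 0.02714; g_ice = 0.439/3.5 = 0.1254.
Total gain g = 0.15254.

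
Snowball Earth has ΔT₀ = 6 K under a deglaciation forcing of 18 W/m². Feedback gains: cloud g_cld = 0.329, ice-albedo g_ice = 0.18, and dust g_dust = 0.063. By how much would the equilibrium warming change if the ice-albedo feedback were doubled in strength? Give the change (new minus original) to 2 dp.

10.17 K

Original: g = 0.572, ΔT = 6/(1−0.572) = 14.0187 K.
With doubled ice-albedo: g' = 0.752, ΔT' = 6/(1−0.752) = 24.1935 K.
Change = 24.1935 − 14.0187 = 10.17 K.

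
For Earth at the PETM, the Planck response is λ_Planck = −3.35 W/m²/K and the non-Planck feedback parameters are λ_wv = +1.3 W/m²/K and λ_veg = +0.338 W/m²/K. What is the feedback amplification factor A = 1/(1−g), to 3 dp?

1.957

Convert to gains: g_wv = 1.3/3.35 = 0.3881; g_veg = 0.338/3.35 = 0.1009.
Total gain g = 0.489.
A = 1/(1 − 0.489) = 1.957.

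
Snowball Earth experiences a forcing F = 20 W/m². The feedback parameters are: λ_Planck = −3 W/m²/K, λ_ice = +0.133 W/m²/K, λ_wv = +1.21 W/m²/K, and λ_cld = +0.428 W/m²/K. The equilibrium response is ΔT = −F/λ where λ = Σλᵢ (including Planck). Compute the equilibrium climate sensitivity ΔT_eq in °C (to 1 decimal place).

16.3 °C

Net feedback parameter λ = (−3) + (+0.133) + (+1.21) + (+0.428) = -1.229 W/m²/K.
ΔT = −F/λ = −20/(-1.229) = 16.3 °C.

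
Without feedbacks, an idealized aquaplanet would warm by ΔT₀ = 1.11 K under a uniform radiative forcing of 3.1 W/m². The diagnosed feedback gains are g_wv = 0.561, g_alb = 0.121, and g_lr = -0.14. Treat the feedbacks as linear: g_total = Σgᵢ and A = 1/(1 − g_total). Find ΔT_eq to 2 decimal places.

Total gain g = 0.561 + 0.121 − 0.14 = 0.542.
Amplification A = 1/(1 − 0.542) = 2.183.
ΔT = 1.11 × 2.183 = 2.42 K.

2.42 K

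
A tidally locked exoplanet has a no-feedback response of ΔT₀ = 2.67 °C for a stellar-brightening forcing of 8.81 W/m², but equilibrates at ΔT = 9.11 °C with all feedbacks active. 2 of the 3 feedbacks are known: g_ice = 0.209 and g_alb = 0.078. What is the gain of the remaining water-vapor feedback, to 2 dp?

0.42

Amplification A = ΔT/ΔT₀ = 9.11/2.67 = 3.412.
Total gain g = 1 − 1/A = 1 − 1/3.412 = 0.7069.
Known gains sum to 0.209 + 0.078 = 0.287.
g_wv = 0.7069 − 0.287 = 0.42.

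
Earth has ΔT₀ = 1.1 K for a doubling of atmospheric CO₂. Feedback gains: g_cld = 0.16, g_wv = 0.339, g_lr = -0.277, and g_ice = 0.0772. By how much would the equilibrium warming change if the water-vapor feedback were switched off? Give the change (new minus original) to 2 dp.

Original: g = 0.2992, ΔT = 1.1/(1−0.2992) = 1.5696 K.
Without water-vapor: g' = -0.0398, ΔT' = 1.1/(1+0.0398) = 1.0579 K.
Change = 1.0579 − 1.5696 = -0.51 K.

-0.51 K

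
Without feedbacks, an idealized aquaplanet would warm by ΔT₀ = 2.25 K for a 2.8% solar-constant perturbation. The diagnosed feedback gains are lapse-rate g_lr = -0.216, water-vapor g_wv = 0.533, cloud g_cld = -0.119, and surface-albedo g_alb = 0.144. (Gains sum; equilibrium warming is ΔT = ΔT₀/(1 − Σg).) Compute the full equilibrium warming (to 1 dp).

Total gain g = -0.216 + 0.533 − 0.119 + 0.144 = 0.342.
Amplification A = 1/(1 − 0.342) = 1.52.
ΔT = 2.25 × 1.52 = 3.4 K.

3.4 K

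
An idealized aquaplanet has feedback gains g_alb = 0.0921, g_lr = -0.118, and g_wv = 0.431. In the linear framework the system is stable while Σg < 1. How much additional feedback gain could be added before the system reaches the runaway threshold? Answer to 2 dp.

Current total gain = 0.0921 − 0.118 + 0.431 = 0.4051.
Margin to runaway = 1 − 0.4051 = 0.59.

0.59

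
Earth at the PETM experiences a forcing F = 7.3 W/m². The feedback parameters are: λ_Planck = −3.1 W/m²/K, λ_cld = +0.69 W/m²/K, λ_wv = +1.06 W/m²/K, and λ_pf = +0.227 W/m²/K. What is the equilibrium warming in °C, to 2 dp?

Net feedback parameter λ = (−3.1) + (+0.69) + (+1.06) + (+0.227) = -1.123 W/m²/K.
ΔT = −F/λ = −7.3/(-1.123) = 6.50 °C.

6.50 °C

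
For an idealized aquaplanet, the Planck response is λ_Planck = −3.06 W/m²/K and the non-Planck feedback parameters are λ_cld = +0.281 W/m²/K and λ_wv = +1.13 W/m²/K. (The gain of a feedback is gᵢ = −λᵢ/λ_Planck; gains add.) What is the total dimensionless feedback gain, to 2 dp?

0.46

Convert to gains: g_cld = 0.281/3.06 = 0.09183; g_wv = 1.13/3.06 = 0.3693.
Total gain g = 0.46113.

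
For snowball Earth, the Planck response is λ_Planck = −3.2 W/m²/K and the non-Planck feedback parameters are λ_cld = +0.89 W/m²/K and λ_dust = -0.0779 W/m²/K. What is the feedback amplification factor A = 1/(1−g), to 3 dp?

1.340

Convert to gains: g_cld = 0.89/3.2 = 0.2781; g_dust = -0.0779/3.2 = -0.02434.
Total gain g = 0.25376.
A = 1/(1 − 0.25376) = 1.340.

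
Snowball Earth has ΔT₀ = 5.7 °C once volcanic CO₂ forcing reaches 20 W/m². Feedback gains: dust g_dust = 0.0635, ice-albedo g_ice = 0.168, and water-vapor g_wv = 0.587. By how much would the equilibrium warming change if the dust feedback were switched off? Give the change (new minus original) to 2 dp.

-8.14 °C

Original: g = 0.8185, ΔT = 5.7/(1−0.8185) = 31.4050 °C.
Without dust: g' = 0.755, ΔT' = 5.7/(1−0.755) = 23.2653 °C.
Change = 23.2653 − 31.4050 = -8.14 °C.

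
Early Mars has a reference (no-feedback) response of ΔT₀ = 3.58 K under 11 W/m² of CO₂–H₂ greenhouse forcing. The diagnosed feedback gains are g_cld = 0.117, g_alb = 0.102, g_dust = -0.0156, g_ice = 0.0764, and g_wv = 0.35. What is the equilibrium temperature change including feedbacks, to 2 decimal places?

Total gain g = 0.117 + 0.102 − 0.0156 + 0.0764 + 0.35 = 0.6298.
Amplification A = 1/(1 − 0.6298) = 2.701.
ΔT = 3.58 × 2.701 = 9.67 K.

9.67 K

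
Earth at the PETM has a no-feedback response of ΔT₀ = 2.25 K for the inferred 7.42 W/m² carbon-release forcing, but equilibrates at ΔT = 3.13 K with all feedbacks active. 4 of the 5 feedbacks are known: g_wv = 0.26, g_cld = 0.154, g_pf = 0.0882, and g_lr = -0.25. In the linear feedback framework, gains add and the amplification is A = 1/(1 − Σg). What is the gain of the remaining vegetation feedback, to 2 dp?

0.03

Amplification A = ΔT/ΔT₀ = 3.13/2.25 = 1.391.
Total gain g = 1 − 1/A = 1 − 1/1.391 = 0.2811.
Known gains sum to 0.26 + 0.154 + 0.0882 − 0.25 = 0.2522.
g_veg = 0.2811 − 0.2522 = 0.03.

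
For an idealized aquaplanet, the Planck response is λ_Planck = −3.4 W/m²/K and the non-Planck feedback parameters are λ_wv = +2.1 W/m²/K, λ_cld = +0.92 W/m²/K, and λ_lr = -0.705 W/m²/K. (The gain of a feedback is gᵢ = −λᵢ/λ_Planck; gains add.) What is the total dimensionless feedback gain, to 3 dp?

Convert to gains: g_wv = 2.1/3.4 = 0.6176; g_cld = 0.92/3.4 = 0.2706; g_lr = -0.705/3.4 = -0.2074.
Total gain g = 0.6808.

0.681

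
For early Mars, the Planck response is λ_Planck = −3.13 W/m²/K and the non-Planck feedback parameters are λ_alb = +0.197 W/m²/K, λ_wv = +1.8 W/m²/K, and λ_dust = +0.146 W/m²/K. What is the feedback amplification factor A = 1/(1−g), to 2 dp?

Convert to gains: g_alb = 0.197/3.13 = 0.06294; g_wv = 1.8/3.13 = 0.5751; g_dust = 0.146/3.13 = 0.04665.
Total gain g = 0.68469.
A = 1/(1 − 0.68469) = 3.17.

3.17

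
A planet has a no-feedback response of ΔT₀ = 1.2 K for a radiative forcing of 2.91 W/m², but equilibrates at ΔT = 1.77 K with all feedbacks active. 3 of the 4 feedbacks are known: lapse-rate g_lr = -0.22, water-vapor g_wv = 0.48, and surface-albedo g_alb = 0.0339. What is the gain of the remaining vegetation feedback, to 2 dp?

0.03

Amplification A = ΔT/ΔT₀ = 1.77/1.2 = 1.475.
Total gain g = 1 − 1/A = 1 − 1/1.475 = 0.322.
Known gains sum to -0.22 + 0.48 + 0.0339 = 0.2939.
g_veg = 0.322 − 0.2939 = 0.03.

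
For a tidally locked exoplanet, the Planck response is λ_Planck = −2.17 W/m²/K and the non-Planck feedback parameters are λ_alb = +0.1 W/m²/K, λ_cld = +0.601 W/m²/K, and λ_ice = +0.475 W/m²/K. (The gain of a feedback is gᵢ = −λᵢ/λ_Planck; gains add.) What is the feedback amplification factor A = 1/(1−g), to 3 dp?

2.183

Convert to gains: g_alb = 0.1/2.17 = 0.04608; g_cld = 0.601/2.17 = 0.277; g_ice = 0.475/2.17 = 0.2189.
Total gain g = 0.54198.
A = 1/(1 − 0.54198) = 2.183.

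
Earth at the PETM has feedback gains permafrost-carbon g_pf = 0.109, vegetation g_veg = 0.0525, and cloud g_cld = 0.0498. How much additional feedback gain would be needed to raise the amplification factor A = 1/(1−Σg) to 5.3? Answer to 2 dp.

Current total gain = 0.2113.
Target gain for A = 5.3: g* = 1 − 1/5.3 = 0.8113.
Additional gain needed = 0.8113 − 0.2113 = 0.60.

0.60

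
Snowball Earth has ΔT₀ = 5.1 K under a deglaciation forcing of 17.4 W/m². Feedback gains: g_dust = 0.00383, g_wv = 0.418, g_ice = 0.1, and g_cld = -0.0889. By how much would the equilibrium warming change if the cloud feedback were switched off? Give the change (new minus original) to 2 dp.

1.67 K

Original: g = 0.43293, ΔT = 5.1/(1−0.43293) = 8.9936 K.
Without cloud: g' = 0.52183, ΔT' = 5.1/(1−0.52183) = 10.6657 K.
Change = 10.6657 − 8.9936 = 1.67 K.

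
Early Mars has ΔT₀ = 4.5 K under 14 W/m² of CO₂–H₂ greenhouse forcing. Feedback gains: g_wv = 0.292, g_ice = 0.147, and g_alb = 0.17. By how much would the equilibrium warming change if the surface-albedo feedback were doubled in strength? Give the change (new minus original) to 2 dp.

Original: g = 0.609, ΔT = 4.5/(1−0.609) = 11.5090 K.
With doubled surface-albedo: g' = 0.779, ΔT' = 4.5/(1−0.779) = 20.3620 K.
Change = 20.3620 − 11.5090 = 8.85 K.

8.85 K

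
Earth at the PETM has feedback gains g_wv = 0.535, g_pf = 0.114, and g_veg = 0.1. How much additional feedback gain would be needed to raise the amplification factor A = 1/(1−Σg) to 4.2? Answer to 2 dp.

0.01

Current total gain = 0.749.
Target gain for A = 4.2: g* = 1 − 1/4.2 = 0.7619.
Additional gain needed = 0.7619 − 0.749 = 0.01.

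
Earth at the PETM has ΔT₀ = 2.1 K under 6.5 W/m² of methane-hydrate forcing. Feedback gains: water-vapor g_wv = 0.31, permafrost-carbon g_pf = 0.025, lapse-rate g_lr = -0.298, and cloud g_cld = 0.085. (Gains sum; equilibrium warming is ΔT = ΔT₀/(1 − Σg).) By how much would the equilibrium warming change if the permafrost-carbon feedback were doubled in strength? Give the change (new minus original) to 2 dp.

Original: g = 0.122, ΔT = 2.1/(1−0.122) = 2.3918 K.
With doubled permafrost-carbon: g' = 0.147, ΔT' = 2.1/(1−0.147) = 2.4619 K.
Change = 2.4619 − 2.3918 = 0.07 K.

0.07 K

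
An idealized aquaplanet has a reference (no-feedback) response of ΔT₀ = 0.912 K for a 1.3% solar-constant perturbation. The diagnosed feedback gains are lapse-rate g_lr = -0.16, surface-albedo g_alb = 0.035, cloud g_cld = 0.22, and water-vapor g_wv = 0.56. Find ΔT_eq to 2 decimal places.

2.64 K

Total gain g = -0.16 + 0.035 + 0.22 + 0.56 = 0.655.
Amplification A = 1/(1 − 0.655) = 2.899.
ΔT = 0.912 × 2.899 = 2.64 K.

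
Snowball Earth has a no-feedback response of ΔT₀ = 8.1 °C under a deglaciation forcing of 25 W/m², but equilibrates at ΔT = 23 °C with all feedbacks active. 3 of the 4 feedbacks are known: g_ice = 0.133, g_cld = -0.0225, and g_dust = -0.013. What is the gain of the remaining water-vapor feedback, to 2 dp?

Amplification A = ΔT/ΔT₀ = 23/8.1 = 2.84.
Total gain g = 1 − 1/A = 1 − 1/2.84 = 0.6479.
Known gains sum to 0.133 − 0.0225 − 0.013 = 0.0975.
g_wv = 0.6479 − 0.0975 = 0.55.

0.55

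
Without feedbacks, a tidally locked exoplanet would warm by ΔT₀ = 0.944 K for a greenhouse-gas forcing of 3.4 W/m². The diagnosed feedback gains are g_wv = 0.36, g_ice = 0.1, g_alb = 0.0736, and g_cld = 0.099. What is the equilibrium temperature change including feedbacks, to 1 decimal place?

Total gain g = 0.36 + 0.1 + 0.0736 + 0.099 = 0.6326.
Amplification A = 1/(1 − 0.6326) = 2.722.
ΔT = 0.944 × 2.722 = 2.6 K.

2.6 K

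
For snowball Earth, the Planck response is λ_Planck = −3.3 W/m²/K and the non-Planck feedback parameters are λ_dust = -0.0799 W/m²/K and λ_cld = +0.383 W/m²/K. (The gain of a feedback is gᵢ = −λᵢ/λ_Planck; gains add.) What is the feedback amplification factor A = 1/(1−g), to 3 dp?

1.101

Convert to gains: g_dust = -0.0799/3.3 = -0.02421; g_cld = 0.383/3.3 = 0.1161.
Total gain g = 0.09189.
A = 1/(1 − 0.09189) = 1.101.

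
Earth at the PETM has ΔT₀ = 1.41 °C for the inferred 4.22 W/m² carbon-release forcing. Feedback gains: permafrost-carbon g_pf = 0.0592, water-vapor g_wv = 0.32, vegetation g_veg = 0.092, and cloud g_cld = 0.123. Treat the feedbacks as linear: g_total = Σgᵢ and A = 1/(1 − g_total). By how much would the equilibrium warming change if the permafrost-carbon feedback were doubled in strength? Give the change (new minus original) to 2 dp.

0.59 °C

Original: g = 0.5942, ΔT = 1.41/(1−0.5942) = 3.4746 °C.
With doubled permafrost-carbon: g' = 0.6534, ΔT' = 1.41/(1−0.6534) = 4.0681 °C.
Change = 4.0681 − 3.4746 = 0.59 °C.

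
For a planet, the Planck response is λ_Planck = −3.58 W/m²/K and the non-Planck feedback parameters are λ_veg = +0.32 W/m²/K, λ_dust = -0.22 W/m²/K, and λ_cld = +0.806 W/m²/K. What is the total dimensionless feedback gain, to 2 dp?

Convert to gains: g_veg = 0.32/3.58 = 0.08939; g_dust = -0.22/3.58 = -0.06145; g_cld = 0.806/3.58 = 0.2251.
Total gain g = 0.25304.

0.25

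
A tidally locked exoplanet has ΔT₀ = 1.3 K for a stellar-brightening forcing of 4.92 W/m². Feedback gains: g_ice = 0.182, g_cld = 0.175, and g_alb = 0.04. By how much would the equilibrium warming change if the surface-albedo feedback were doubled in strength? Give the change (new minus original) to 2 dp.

0.15 K

Original: g = 0.397, ΔT = 1.3/(1−0.397) = 2.1559 K.
With doubled surface-albedo: g' = 0.437, ΔT' = 1.3/(1−0.437) = 2.3091 K.
Change = 2.3091 − 2.1559 = 0.15 K.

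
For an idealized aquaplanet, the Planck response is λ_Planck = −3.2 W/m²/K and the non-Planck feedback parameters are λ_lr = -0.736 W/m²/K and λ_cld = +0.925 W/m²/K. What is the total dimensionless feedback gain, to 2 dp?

0.06

Convert to gains: g_lr = -0.736/3.2 = -0.23; g_cld = 0.925/3.2 = 0.2891.
Total gain g = 0.0591.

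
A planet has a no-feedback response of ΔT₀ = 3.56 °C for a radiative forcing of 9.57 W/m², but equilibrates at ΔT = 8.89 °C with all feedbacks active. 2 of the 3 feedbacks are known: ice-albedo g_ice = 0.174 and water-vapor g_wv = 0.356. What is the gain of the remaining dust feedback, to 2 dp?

Amplification A = ΔT/ΔT₀ = 8.89/3.56 = 2.497.
Total gain g = 1 − 1/A = 1 − 1/2.497 = 0.5995.
Known gains sum to 0.174 + 0.356 = 0.53.
g_dust = 0.5995 − 0.53 = 0.07.

0.07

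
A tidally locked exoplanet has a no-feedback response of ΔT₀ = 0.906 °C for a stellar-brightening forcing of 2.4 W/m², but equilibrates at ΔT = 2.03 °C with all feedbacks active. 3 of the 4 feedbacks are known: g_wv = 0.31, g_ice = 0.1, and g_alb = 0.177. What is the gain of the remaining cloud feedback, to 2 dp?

-0.03

Amplification A = ΔT/ΔT₀ = 2.03/0.906 = 2.241.
Total gain g = 1 − 1/A = 1 − 1/2.241 = 0.5538.
Known gains sum to 0.31 + 0.1 + 0.177 = 0.587.
g_cld = 0.5538 − 0.587 = -0.03.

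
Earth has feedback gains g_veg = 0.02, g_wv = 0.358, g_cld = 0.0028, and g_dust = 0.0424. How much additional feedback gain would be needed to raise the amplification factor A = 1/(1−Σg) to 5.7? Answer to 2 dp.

Current total gain = 0.4232.
Target gain for A = 5.7: g* = 1 − 1/5.7 = 0.8246.
Additional gain needed = 0.8246 − 0.4232 = 0.40.

0.40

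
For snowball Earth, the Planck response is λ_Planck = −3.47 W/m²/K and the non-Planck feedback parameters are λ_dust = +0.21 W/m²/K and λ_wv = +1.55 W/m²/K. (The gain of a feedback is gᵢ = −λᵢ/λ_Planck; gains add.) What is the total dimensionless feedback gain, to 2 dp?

Convert to gains: g_dust = 0.21/3.47 = 0.06052; g_wv = 1.55/3.47 = 0.4467.
Total gain g = 0.50722.

0.51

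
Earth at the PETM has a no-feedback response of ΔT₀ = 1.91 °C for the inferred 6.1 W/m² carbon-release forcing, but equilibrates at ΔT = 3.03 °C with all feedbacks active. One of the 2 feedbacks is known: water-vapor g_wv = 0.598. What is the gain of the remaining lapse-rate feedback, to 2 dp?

Amplification A = ΔT/ΔT₀ = 3.03/1.91 = 1.586.
Total gain g = 1 − 1/A = 1 − 1/1.586 = 0.3695.
The known gain is 0.598.
g_lr = 0.3695 − 0.598 = -0.23.

-0.23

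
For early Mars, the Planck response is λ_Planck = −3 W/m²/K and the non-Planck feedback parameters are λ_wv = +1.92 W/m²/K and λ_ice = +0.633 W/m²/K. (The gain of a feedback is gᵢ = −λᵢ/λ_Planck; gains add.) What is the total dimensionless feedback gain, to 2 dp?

0.85

Convert to gains: g_wv = 1.92/3 = 0.64; g_ice = 0.633/3 = 0.211.
Total gain g = 0.851.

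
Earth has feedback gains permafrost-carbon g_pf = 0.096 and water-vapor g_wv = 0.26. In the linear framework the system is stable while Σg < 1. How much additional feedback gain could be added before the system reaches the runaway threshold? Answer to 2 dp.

0.64

Current total gain = 0.096 + 0.26 = 0.356.
Margin to runaway = 1 − 0.356 = 0.64.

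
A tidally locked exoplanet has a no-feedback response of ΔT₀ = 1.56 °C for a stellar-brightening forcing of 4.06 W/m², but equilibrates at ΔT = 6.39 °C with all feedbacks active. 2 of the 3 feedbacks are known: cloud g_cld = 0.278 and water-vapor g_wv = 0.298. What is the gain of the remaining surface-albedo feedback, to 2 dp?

0.18

Amplification A = ΔT/ΔT₀ = 6.39/1.56 = 4.096.
Total gain g = 1 − 1/A = 1 − 1/4.096 = 0.7559.
Known gains sum to 0.278 + 0.298 = 0.576.
g_alb = 0.7559 − 0.576 = 0.18.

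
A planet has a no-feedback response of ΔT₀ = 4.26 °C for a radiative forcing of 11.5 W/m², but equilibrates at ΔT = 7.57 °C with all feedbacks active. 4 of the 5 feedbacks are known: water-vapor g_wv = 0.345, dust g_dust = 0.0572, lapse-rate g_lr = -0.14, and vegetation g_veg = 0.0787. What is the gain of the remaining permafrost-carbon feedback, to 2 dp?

0.10

Amplification A = ΔT/ΔT₀ = 7.57/4.26 = 1.777.
Total gain g = 1 − 1/A = 1 − 1/1.777 = 0.4373.
Known gains sum to 0.345 + 0.0572 − 0.14 + 0.0787 = 0.3409.
g_pf = 0.4373 − 0.3409 = 0.10.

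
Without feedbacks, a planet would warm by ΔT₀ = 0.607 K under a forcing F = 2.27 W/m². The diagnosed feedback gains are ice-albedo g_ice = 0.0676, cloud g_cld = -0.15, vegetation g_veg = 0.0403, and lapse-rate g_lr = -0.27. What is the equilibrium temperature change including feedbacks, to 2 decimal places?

Total gain g = 0.0676 − 0.15 + 0.0403 − 0.27 = -0.3121.
Amplification A = 1/(1 + 0.3121) = 0.7621.
ΔT = 0.607 × 0.7621 = 0.46 K.

0.46 K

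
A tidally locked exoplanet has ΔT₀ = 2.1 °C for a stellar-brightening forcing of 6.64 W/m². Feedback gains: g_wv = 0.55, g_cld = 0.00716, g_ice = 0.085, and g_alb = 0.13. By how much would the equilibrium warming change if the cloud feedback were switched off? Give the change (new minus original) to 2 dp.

-0.28 °C

Original: g = 0.77216, ΔT = 2.1/(1−0.77216) = 9.2170 °C.
Without cloud: g' = 0.765, ΔT' = 2.1/(1−0.765) = 8.9362 °C.
Change = 8.9362 − 9.2170 = -0.28 °C.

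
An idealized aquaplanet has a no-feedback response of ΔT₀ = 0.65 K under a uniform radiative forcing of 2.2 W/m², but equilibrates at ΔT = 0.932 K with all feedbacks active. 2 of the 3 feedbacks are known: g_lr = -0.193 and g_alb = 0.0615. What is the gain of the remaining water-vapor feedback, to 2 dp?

0.43

Amplification A = ΔT/ΔT₀ = 0.932/0.65 = 1.434.
Total gain g = 1 − 1/A = 1 − 1/1.434 = 0.3026.
Known gains sum to -0.193 + 0.0615 = -0.1315.
g_wv = 0.3026 + 0.1315 = 0.43.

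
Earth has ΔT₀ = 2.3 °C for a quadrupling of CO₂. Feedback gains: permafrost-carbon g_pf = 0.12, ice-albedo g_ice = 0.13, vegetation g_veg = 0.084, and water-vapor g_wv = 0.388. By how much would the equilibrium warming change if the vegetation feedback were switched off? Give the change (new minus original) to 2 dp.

-1.92 °C

Original: g = 0.722, ΔT = 2.3/(1−0.722) = 8.2734 °C.
Without vegetation: g' = 0.638, ΔT' = 2.3/(1−0.638) = 6.3536 °C.
Change = 6.3536 − 8.2734 = -1.92 °C.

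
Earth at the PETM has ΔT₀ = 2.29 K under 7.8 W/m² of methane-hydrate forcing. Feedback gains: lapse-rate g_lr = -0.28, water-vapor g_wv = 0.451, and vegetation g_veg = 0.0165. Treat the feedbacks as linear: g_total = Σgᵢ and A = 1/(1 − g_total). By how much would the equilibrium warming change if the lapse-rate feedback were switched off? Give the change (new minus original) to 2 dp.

Original: g = 0.1875, ΔT = 2.29/(1−0.1875) = 2.8185 K.
Without lapse-rate: g' = 0.4675, ΔT' = 2.29/(1−0.4675) = 4.3005 K.
Change = 4.3005 − 2.8185 = 1.48 K.

1.48 K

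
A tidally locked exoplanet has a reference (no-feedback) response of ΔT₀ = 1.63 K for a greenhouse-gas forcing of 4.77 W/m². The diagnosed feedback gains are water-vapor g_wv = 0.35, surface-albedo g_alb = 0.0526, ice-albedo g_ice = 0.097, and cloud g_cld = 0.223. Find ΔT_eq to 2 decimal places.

5.88 K

Total gain g = 0.35 + 0.0526 + 0.097 + 0.223 = 0.7226.
Amplification A = 1/(1 − 0.7226) = 3.605.
ΔT = 1.63 × 3.605 = 5.88 K.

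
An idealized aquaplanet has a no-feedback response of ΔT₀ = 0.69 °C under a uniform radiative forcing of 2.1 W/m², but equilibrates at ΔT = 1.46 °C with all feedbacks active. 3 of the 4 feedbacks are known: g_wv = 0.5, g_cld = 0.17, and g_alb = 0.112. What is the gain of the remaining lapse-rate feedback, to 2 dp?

Amplification A = ΔT/ΔT₀ = 1.46/0.69 = 2.116.
Total gain g = 1 − 1/A = 1 − 1/2.116 = 0.5274.
Known gains sum to 0.5 + 0.17 + 0.112 = 0.782.
g_lr = 0.5274 − 0.782 = -0.25.

-0.25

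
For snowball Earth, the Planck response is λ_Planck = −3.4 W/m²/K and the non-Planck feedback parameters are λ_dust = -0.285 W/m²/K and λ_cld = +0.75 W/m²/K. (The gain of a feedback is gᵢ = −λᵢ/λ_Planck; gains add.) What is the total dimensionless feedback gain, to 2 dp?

Convert to gains: g_dust = -0.285/3.4 = -0.08382; g_cld = 0.75/3.4 = 0.2206.
Total gain g = 0.13678.

0.14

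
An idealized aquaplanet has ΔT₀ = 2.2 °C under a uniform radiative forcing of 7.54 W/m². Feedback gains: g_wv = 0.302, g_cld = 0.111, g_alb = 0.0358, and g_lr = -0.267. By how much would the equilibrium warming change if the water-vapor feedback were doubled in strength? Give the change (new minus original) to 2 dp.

1.57 °C

Original: g = 0.1818, ΔT = 2.2/(1−0.1818) = 2.6888 °C.
With doubled water-vapor: g' = 0.4838, ΔT' = 2.2/(1−0.4838) = 4.2619 °C.
Change = 4.2619 − 2.6888 = 1.57 °C.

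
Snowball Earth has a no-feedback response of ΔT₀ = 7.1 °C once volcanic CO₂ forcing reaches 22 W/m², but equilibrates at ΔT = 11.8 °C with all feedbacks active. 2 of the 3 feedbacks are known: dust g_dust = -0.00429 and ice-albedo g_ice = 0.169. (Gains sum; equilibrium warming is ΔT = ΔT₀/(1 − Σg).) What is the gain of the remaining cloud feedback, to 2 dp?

0.23

Amplification A = ΔT/ΔT₀ = 11.8/7.1 = 1.662.
Total gain g = 1 − 1/A = 1 − 1/1.662 = 0.3983.
Known gains sum to -0.00429 + 0.169 = 0.16471.
g_cld = 0.3983 − 0.16471 = 0.23.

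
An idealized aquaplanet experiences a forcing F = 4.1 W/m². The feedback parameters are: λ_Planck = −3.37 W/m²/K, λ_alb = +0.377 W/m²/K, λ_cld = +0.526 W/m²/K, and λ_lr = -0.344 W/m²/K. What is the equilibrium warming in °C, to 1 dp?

Net feedback parameter λ = (−3.37) + (+0.377) + (+0.526) + (-0.344) = -2.811 W/m²/K.
ΔT = −F/λ = −4.1/(-2.811) = 1.5 °C.

1.5 °C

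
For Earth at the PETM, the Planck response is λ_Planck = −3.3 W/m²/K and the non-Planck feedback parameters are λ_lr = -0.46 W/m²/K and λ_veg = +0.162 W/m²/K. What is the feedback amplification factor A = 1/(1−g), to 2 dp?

Convert to gains: g_lr = -0.46/3.3 = -0.1394; g_veg = 0.162/3.3 = 0.04909.
Total gain g = -0.09031.
A = 1/(1 + 0.09031) = 0.92.

0.92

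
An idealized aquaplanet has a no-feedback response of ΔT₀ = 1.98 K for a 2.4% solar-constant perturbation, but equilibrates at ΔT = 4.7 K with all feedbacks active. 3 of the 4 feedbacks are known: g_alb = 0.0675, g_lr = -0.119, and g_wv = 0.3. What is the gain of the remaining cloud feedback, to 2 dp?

Amplification A = ΔT/ΔT₀ = 4.7/1.98 = 2.374.
Total gain g = 1 − 1/A = 1 − 1/2.374 = 0.5788.
Known gains sum to 0.0675 − 0.119 + 0.3 = 0.2485.
g_cld = 0.5788 − 0.2485 = 0.33.

0.33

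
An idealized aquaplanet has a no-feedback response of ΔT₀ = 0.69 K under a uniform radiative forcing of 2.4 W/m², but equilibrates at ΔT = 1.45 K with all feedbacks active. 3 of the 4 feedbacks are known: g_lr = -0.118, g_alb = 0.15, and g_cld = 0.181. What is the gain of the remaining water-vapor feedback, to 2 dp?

Amplification A = ΔT/ΔT₀ = 1.45/0.69 = 2.101.
Total gain g = 1 − 1/A = 1 − 1/2.101 = 0.524.
Known gains sum to -0.118 + 0.15 + 0.181 = 0.213.
g_wv = 0.524 − 0.213 = 0.31.

0.31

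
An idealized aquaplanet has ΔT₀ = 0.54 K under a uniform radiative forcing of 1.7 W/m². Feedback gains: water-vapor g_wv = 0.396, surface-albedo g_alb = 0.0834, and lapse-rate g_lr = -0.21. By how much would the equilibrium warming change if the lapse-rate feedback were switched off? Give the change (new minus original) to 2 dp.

Original: g = 0.2694, ΔT = 0.54/(1−0.2694) = 0.7391 K.
Without lapse-rate: g' = 0.4794, ΔT' = 0.54/(1−0.4794) = 1.0373 K.
Change = 1.0373 − 0.7391 = 0.30 K.

0.30 K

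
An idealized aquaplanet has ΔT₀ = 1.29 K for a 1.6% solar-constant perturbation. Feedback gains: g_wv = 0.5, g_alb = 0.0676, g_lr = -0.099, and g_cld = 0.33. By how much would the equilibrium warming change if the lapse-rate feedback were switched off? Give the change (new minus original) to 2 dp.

6.19 K

Original: g = 0.7986, ΔT = 1.29/(1−0.7986) = 6.4052 K.
Without lapse-rate: g' = 0.8976, ΔT' = 1.29/(1−0.8976) = 12.5977 K.
Change = 12.5977 − 6.4052 = 6.19 K.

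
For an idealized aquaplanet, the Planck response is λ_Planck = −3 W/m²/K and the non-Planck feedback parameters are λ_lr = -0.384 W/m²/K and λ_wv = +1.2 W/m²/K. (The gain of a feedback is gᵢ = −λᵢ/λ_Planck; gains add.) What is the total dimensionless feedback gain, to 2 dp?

Convert to gains: g_lr = -0.384/3 = -0.128; g_wv = 1.2/3 = 0.4.
Total gain g = 0.272.

0.27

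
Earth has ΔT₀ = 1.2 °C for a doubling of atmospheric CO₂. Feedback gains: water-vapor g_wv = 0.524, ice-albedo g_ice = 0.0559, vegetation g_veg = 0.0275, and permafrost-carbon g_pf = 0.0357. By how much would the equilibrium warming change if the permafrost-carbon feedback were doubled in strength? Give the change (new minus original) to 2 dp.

Original: g = 0.6431, ΔT = 1.2/(1−0.6431) = 3.3623 °C.
With doubled permafrost-carbon: g' = 0.6788, ΔT' = 1.2/(1−0.6788) = 3.7360 °C.
Change = 3.7360 − 3.3623 = 0.37 °C.

0.37 °C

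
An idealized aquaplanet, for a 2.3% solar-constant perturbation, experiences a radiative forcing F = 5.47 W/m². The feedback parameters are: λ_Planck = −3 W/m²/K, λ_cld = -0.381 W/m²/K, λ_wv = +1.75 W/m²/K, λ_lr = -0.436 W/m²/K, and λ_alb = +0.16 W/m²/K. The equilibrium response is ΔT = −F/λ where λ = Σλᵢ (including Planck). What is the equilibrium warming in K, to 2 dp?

Net feedback parameter λ = (−3) + (-0.381) + (+1.75) + (-0.436) + (+0.16) = -1.907 W/m²/K.
ΔT = −F/λ = −5.47/(-1.907) = 2.87 K.

2.87 K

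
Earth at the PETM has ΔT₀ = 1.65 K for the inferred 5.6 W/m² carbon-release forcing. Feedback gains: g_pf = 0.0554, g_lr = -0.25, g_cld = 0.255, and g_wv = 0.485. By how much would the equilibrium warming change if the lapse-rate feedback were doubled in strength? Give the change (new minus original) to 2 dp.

Original: g = 0.5454, ΔT = 1.65/(1−0.5454) = 3.6296 K.
With doubled lapse-rate: g' = 0.2954, ΔT' = 1.65/(1−0.2954) = 2.3418 K.
Change = 2.3418 − 3.6296 = -1.29 K.

-1.29 K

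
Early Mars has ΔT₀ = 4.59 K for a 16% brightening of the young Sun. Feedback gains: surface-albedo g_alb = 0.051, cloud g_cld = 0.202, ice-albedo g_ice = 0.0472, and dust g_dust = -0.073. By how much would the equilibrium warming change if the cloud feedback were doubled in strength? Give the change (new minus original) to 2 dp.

2.10 K

Original: g = 0.2272, ΔT = 4.59/(1−0.2272) = 5.9394 K.
With doubled cloud: g' = 0.4292, ΔT' = 4.59/(1−0.4292) = 8.0413 K.
Change = 8.0413 − 5.9394 = 2.10 K.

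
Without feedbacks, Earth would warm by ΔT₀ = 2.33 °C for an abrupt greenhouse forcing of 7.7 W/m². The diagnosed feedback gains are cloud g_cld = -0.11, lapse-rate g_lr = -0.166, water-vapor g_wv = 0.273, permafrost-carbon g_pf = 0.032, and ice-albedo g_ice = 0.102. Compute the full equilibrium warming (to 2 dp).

2.68 °C

Total gain g = -0.11 − 0.166 + 0.273 + 0.032 + 0.102 = 0.131.
Amplification A = 1/(1 − 0.131) = 1.151.
ΔT = 2.33 × 1.151 = 2.68 °C.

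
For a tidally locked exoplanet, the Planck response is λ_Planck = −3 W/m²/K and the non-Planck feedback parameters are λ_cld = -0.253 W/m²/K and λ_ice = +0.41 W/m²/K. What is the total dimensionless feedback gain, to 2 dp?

0.05

Convert to gains: g_cld = -0.253/3 = -0.08433; g_ice = 0.41/3 = 0.1367.
Total gain g = 0.05237.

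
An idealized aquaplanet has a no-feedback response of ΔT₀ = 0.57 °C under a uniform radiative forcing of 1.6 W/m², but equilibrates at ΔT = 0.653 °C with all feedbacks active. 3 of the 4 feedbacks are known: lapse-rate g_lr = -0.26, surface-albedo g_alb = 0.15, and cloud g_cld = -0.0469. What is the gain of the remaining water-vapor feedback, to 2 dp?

Amplification A = ΔT/ΔT₀ = 0.653/0.57 = 1.146.
Total gain g = 1 − 1/A = 1 − 1/1.146 = 0.1274.
Known gains sum to -0.26 + 0.15 − 0.0469 = -0.1569.
g_wv = 0.1274 + 0.1569 = 0.28.

0.28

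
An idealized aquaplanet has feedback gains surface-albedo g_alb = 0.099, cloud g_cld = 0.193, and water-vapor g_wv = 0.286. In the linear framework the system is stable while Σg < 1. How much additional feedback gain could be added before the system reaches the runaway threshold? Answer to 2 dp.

Current total gain = 0.099 + 0.193 + 0.286 = 0.578.
Margin to runaway = 1 − 0.578 = 0.42.

0.42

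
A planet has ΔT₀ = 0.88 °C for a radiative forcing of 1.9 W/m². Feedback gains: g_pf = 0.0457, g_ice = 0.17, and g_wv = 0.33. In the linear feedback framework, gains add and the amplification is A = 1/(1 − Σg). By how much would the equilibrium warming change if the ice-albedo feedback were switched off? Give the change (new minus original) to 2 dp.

-0.53 °C

Original: g = 0.5457, ΔT = 0.88/(1−0.5457) = 1.9370 °C.
Without ice-albedo: g' = 0.3757, ΔT' = 0.88/(1−0.3757) = 1.4096 °C.
Change = 1.4096 − 1.9370 = -0.53 °C.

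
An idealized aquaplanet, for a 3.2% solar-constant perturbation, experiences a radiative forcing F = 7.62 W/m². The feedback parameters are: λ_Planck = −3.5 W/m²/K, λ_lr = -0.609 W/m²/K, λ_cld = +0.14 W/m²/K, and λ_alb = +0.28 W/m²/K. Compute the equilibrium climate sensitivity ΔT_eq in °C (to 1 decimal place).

2.1 °C

Net feedback parameter λ = (−3.5) + (-0.609) + (+0.14) + (+0.28) = -3.689 W/m²/K.
ΔT = −F/λ = −7.62/(-3.689) = 2.1 °C.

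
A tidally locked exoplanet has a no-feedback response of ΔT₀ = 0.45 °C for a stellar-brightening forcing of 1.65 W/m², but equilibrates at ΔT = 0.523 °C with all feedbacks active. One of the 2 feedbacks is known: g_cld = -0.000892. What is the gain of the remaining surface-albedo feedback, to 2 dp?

Amplification A = ΔT/ΔT₀ = 0.523/0.45 = 1.162.
Total gain g = 1 − 1/A = 1 − 1/1.162 = 0.1394.
The known gain is -0.000892.
g_alb = 0.1394 + 0.000892 = 0.14.

0.14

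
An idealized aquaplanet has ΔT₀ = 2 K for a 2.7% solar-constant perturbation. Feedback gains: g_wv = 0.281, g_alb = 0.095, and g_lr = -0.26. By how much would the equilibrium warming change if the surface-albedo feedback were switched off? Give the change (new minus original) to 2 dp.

-0.22 K

Original: g = 0.116, ΔT = 2/(1−0.116) = 2.2624 K.
Without surface-albedo: g' = 0.021, ΔT' = 2/(1−0.021) = 2.0429 K.
Change = 2.0429 − 2.2624 = -0.22 K.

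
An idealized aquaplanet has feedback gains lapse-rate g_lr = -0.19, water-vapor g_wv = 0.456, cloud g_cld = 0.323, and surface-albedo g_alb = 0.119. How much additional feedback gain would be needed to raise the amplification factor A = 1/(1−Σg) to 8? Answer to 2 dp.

0.17

Current total gain = 0.708.
Target gain for A = 8: g* = 1 − 1/8 = 0.875.
Additional gain needed = 0.875 − 0.708 = 0.17.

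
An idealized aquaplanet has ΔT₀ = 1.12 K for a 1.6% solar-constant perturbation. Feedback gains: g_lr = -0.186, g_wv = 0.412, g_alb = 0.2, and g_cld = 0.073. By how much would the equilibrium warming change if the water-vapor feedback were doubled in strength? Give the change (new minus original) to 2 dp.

10.35 K

Original: g = 0.499, ΔT = 1.12/(1−0.499) = 2.2355 K.
With doubled water-vapor: g' = 0.911, ΔT' = 1.12/(1−0.911) = 12.5843 K.
Change = 12.5843 − 2.2355 = 10.35 K.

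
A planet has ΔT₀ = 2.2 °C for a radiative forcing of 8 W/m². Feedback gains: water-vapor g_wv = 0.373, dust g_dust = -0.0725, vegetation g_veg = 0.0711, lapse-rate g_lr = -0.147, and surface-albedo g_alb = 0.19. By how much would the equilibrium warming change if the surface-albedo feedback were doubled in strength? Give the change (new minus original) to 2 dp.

1.81 °C

Original: g = 0.4146, ΔT = 2.2/(1−0.4146) = 3.7581 °C.
With doubled surface-albedo: g' = 0.6046, ΔT' = 2.2/(1−0.6046) = 5.5640 °C.
Change = 5.5640 − 3.7581 = 1.81 °C.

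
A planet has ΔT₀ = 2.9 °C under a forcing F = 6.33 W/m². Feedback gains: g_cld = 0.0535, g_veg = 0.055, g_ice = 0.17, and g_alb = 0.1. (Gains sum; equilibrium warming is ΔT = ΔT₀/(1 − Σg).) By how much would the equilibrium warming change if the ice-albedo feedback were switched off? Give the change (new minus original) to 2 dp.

Original: g = 0.3785, ΔT = 2.9/(1−0.3785) = 4.6661 °C.
Without ice-albedo: g' = 0.2085, ΔT' = 2.9/(1−0.2085) = 3.6639 °C.
Change = 3.6639 − 4.6661 = -1.00 °C.

-1.00 °C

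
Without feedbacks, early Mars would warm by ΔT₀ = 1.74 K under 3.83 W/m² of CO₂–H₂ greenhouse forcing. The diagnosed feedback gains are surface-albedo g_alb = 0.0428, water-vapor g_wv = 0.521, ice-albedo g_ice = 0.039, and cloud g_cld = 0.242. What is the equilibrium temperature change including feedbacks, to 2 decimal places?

Total gain g = 0.0428 + 0.521 + 0.039 + 0.242 = 0.8448.
Amplification A = 1/(1 − 0.8448) = 6.443.
ΔT = 1.74 × 6.443 = 11.21 K.

11.21 K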